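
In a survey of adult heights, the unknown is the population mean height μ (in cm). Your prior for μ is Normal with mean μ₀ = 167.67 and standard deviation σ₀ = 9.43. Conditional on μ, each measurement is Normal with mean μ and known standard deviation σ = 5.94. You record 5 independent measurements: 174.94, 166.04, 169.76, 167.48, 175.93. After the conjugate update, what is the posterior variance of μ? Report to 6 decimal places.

For Normal data with known variance σ², a Normal(μ₀, σ₀²) prior on μ is conjugate. Posterior precision = 1/σ₀² + n/σ²; posterior mean is the precision-weighted average of μ₀ and x̄.
σ₀² = 9.43² = 88.9249, σ² = 5.94² = 35.2836; σ² + n·σ₀² = 35.2836 + 5·88.9249 = 479.9081.
Posterior precision = 1/σ₀² + n/σ² = 1/88.9249 + 5/35.2836 = (σ² + n·σ₀²)/(σ₀²σ²) = 479.9081/(88.9249·35.2836); posterior variance σₙ² = σ₀²σ²/(σ² + n·σ₀²) = 88.9249·35.2836/479.9081 = 6.537899.

6.537899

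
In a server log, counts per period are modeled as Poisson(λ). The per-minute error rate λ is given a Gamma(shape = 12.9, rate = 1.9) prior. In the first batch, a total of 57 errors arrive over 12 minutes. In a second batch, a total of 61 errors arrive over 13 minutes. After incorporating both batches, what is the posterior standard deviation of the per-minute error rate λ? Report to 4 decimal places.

0.4253

With a Gamma(shape α, rate β) prior, the Poisson likelihood is conjugate: the posterior is Gamma(α + ΣXᵢ, β + n).
After batch 1: Gamma(α+S, β+n) = Gamma(12.9+57, 1.9+12) = Gamma(69.9, 13.9).
After batch 2: Gamma(α+S, β+n) = Gamma(69.9+61, 13.9+13) = Gamma(130.9, 26.9).
SD = √α/β = √130.9/26.9 = 0.4253.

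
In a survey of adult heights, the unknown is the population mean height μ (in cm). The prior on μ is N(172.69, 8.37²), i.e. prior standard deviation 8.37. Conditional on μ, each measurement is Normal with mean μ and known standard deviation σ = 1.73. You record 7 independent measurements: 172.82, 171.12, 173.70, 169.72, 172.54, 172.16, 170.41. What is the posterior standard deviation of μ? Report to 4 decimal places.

0.6519

For Normal data with known variance σ², a Normal(μ₀, σ₀²) prior on μ is conjugate. Posterior precision = 1/σ₀² + n/σ²; posterior mean is the precision-weighted average of μ₀ and x̄.
σ₀² = 8.37² = 70.0569, σ² = 1.73² = 2.9929; σ² + n·σ₀² = 2.9929 + 7·70.0569 = 493.3912.
Posterior precision = 1/σ₀² + n/σ² = 1/70.0569 + 7/2.9929 = (σ² + n·σ₀²)/(σ₀²σ²) = 493.3912/(70.0569·2.9929); posterior variance σₙ² = σ₀²σ²/(σ² + n·σ₀²) = 70.0569·2.9929/493.3912 = 0.424964.
Posterior SD = √σₙ² = √(70.0569·2.9929/493.3912) = 0.6519.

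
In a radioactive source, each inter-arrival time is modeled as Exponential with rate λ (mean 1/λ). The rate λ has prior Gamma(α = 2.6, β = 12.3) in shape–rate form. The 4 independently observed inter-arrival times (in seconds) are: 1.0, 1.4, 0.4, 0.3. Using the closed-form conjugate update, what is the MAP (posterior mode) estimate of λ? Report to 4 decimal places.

With a Gamma(shape α, rate β) prior on the exponential rate λ, the posterior after n observations with total T = Σxᵢ is Gamma(α+n, β+T).
Sum of observations T = 3.1 seconds; n = 4.
Posterior: Gamma(2.6+4, 12.3+3.1) = Gamma(6.6, 15.4).
Mode = (α−1)/β = 0.3636.

0.3636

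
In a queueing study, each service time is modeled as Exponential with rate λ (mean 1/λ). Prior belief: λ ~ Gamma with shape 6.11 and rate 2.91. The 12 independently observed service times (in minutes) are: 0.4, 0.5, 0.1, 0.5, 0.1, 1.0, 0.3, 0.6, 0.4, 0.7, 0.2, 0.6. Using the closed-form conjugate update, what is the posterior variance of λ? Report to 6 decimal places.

0.262251

With a Gamma(shape α, rate β) prior on the exponential rate λ, the posterior after n observations with total T = Σxᵢ is Gamma(α+n, β+T).
Sum of observations T = 5.4 minutes; n = 12.
Posterior: Gamma(6.11+12, 2.91+5.4) = Gamma(18.11, 8.31).
Var = α/β² = 0.262251.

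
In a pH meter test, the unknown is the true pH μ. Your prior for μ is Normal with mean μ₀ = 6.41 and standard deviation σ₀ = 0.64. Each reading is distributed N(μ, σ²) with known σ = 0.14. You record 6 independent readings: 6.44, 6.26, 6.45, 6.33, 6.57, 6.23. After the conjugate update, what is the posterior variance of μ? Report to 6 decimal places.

For Normal data with known variance σ², a Normal(μ₀, σ₀²) prior on μ is conjugate. Posterior precision = 1/σ₀² + n/σ²; posterior mean is the precision-weighted average of μ₀ and x̄.
σ₀² = 0.64² = 0.4096, σ² = 0.14² = 0.0196; σ² + n·σ₀² = 0.0196 + 6·0.4096 = 2.4772.
Posterior precision = 1/σ₀² + n/σ² = 1/0.4096 + 6/0.0196 = (σ² + n·σ₀²)/(σ₀²σ²) = 2.4772/(0.4096·0.0196); posterior variance σₙ² = σ₀²σ²/(σ² + n·σ₀²) = 0.4096·0.0196/2.4772 = 0.003241.

0.003241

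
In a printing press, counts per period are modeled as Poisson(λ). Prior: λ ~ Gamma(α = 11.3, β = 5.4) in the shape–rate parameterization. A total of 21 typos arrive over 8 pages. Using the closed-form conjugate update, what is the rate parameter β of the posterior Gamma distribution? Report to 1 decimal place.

13.4

With a Gamma(shape α, rate β) prior, the Poisson likelihood is conjugate: the posterior is Gamma(α + ΣXᵢ, β + n).
Posterior: Gamma(α+S, β+n) = Gamma(11.3+21, 5.4+8) = Gamma(32.3, 13.4).
Posterior β = 13.4.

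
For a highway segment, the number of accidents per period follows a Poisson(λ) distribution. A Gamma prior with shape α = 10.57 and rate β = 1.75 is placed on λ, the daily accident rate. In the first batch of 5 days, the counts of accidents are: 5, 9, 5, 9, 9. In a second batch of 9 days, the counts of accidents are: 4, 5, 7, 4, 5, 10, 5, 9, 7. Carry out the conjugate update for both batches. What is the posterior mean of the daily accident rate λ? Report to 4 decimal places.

6.5759

With a Gamma(shape α, rate β) prior, the Poisson likelihood is conjugate: the posterior is Gamma(α + ΣXᵢ, β + n).
Batch 1: sum of counts S = 37 over n = 5 days.
After batch 1: Gamma(α+S, β+n) = Gamma(10.57+37, 1.75+5) = Gamma(47.57, 6.75).
Batch 2: sum of counts S = 56 over n = 9 days.
After batch 2: Gamma(α+S, β+n) = Gamma(47.57+56, 6.75+9) = Gamma(103.57, 15.75).
Posterior mean = α/β = 103.57/15.75 = 6.5759.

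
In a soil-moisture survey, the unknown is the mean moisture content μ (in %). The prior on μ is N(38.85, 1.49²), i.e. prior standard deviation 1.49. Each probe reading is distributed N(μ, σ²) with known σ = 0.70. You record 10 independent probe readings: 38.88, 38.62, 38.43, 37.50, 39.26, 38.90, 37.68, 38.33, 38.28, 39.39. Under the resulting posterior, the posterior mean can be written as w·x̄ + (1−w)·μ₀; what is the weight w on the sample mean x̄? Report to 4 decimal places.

For Normal data with known variance σ², a Normal(μ₀, σ₀²) prior on μ is conjugate. Posterior precision = 1/σ₀² + n/σ²; posterior mean is the precision-weighted average of μ₀ and x̄.
σ₀² = 1.49² = 2.2201, σ² = 0.70² = 0.49. Prior precision 1/σ₀² = 1/2.2201; data precision n/σ² = 10/0.49.
w = (n/σ²)/(1/σ₀² + n/σ²) = n·σ₀²/(σ² + n·σ₀²) = 10·2.2201/(0.49 + 10·2.2201) = 22.201/22.691 = 0.9784.

0.9784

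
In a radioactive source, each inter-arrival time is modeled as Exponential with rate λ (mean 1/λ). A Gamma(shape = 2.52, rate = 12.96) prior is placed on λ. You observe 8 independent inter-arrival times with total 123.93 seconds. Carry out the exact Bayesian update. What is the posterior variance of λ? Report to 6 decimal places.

0.000561

With a Gamma(shape α, rate β) prior on the exponential rate λ, the posterior after n observations with total T = Σxᵢ is Gamma(α+n, β+T).
Posterior: Gamma(2.52+8, 12.96+123.93) = Gamma(10.52, 136.89).
Var = α/β² = 0.000561.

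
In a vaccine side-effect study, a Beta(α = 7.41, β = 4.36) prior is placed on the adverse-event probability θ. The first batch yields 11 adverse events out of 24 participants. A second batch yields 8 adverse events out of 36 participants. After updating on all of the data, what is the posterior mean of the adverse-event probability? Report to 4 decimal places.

0.3680

The Beta prior is conjugate to a Binomial/Bernoulli likelihood; the update adds successes to α and failures to β.
After batch 1: Beta(7.41+11, 4.36+13) = Beta(18.41, 17.36).
After batch 2: Beta(18.41+8, 17.36+28) = Beta(26.41, 45.36).
Posterior mean = α/(α+β) = 26.41/71.77 = 0.3680.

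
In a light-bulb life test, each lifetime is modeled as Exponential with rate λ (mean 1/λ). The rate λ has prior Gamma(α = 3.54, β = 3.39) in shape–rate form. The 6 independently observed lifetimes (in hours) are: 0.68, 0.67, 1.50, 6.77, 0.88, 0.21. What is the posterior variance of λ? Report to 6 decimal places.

0.047986

With a Gamma(shape α, rate β) prior on the exponential rate λ, the posterior after n observations with total T = Σxᵢ is Gamma(α+n, β+T).
Sum of observations T = 10.71 hours; n = 6.
Posterior: Gamma(3.54+6, 3.39+10.71) = Gamma(9.54, 14.10).
Var = α/β² = 0.047986.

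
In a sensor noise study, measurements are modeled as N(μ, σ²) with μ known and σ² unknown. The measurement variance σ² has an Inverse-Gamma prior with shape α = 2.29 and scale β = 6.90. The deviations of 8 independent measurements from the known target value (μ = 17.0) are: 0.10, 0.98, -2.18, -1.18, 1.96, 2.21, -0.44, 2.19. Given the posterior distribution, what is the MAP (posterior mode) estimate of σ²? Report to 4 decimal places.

2.3752

With known mean μ and an Inverse-Gamma(α, β) prior on σ², the Normal likelihood is conjugate: posterior is Inv-Gamma(α + n/2, β + Σ(xᵢ−μ)²/2).
Σ(xᵢ−μ)² = (0.10)² + (0.98)² + (-2.18)² + (-1.18)² + (1.96)² + (2.21)² + (-0.44)² + (2.19)² = 20.8306.
Posterior: Inv-Gamma(2.29 + 8/2, 6.90 + 20.8306/2) = Inv-Gamma(6.29, 17.31530).
Mode = β/(α+1) = 17.31530/7.29 = 2.3752.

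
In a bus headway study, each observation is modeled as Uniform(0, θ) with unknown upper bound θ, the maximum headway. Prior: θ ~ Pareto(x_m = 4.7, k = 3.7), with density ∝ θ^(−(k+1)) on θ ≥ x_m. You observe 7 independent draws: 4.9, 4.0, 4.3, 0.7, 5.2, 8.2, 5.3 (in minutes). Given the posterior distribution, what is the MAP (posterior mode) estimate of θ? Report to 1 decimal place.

8.2

A Pareto(scale x_m, shape k) prior on the upper bound θ of Uniform(0, θ) is conjugate: posterior is Pareto(max(x_m, max xᵢ), k + n).
Sample maximum = 8.2; prior scale x_m = 4.7 → posterior scale = max = 8.2.
Posterior shape = 3.7 + 7 = 10.7.
The Pareto density is decreasing on [x_m, ∞), so the mode is x_m = 8.2.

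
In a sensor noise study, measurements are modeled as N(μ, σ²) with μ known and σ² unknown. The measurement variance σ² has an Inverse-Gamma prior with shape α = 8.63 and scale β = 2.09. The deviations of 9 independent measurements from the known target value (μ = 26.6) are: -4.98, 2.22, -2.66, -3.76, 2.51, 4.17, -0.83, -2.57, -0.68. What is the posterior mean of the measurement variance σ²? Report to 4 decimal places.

With known mean μ and an Inverse-Gamma(α, β) prior on σ², the Normal likelihood is conjugate: posterior is Inv-Gamma(α + n/2, β + Σ(xᵢ−μ)²/2).
Σ(xᵢ−μ)² = (-4.98)² + (2.22)² + (-2.66)² + (-3.76)² + (2.51)² + (4.17)² + (-0.83)² + (-2.57)² + (-0.68)² = 82.3872.
Posterior: Inv-Gamma(8.63 + 9/2, 2.09 + 82.3872/2) = Inv-Gamma(13.13, 43.28360).
E[σ²|data] = β/(α−1) = 43.28360/12.13 = 3.5683.

3.5683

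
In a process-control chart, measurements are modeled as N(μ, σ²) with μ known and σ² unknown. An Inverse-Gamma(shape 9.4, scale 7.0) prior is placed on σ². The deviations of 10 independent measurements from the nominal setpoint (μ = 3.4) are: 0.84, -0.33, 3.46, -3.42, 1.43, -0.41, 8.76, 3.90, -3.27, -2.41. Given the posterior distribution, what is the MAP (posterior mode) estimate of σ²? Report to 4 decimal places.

4.8423

With known mean μ and an Inverse-Gamma(α, β) prior on σ², the Normal likelihood is conjugate: posterior is Inv-Gamma(α + n/2, β + Σ(xᵢ−μ)²/2).
Σ(xᵢ−μ)² = (0.84)² + (-0.33)² + (3.46)² + (-3.42)² + (1.43)² + (-0.41)² + (8.76)² + (3.90)² + (-3.27)² + (-2.41)² = 135.1441.
Posterior: Inv-Gamma(9.4 + 10/2, 7.0 + 135.1441/2) = Inv-Gamma(14.40, 74.57205).
Mode = β/(α+1) = 74.57205/15.40 = 4.8423.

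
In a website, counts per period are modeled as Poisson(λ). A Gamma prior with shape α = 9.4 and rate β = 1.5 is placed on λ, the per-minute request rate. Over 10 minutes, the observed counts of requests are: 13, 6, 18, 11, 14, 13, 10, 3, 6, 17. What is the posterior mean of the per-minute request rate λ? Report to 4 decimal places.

10.4696

With a Gamma(shape α, rate β) prior, the Poisson likelihood is conjugate: the posterior is Gamma(α + ΣXᵢ, β + n).
Sum of counts S = 111 over n = 10 minutes.
Posterior: Gamma(α+S, β+n) = Gamma(9.4+111, 1.5+10) = Gamma(120.4, 11.5).
Posterior mean = α/β = 120.4/11.5 = 10.4696.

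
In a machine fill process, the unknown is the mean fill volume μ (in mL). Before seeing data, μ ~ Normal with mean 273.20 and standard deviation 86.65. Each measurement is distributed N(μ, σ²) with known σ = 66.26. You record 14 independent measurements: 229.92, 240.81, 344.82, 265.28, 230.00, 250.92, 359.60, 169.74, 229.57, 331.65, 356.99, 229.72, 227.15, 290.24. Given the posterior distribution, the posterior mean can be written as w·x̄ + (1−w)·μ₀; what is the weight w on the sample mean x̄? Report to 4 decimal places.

0.9599

For Normal data with known variance σ², a Normal(μ₀, σ₀²) prior on μ is conjugate. Posterior precision = 1/σ₀² + n/σ²; posterior mean is the precision-weighted average of μ₀ and x̄.
σ₀² = 86.65² = 7508.2225, σ² = 66.26² = 4390.3876. Prior precision 1/σ₀² = 1/7508.2225; data precision n/σ² = 14/4390.3876.
w = (n/σ²)/(1/σ₀² + n/σ²) = n·σ₀²/(σ² + n·σ₀²) = 14·7508.2225/(4390.3876 + 14·7508.2225) = 105115.115/109505.5026 = 0.9599.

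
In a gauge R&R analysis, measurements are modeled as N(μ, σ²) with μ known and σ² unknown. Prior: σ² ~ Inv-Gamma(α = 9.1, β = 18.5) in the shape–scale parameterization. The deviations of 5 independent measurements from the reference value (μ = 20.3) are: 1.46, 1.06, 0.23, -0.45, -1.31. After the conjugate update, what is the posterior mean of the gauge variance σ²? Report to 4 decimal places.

With known mean μ and an Inverse-Gamma(α, β) prior on σ², the Normal likelihood is conjugate: posterior is Inv-Gamma(α + n/2, β + Σ(xᵢ−μ)²/2).
Σ(xᵢ−μ)² = (1.46)² + (1.06)² + (0.23)² + (-0.45)² + (-1.31)² = 5.2267.
Posterior: Inv-Gamma(9.1 + 5/2, 18.5 + 5.2267/2) = Inv-Gamma(11.60, 21.11335).
E[σ²|data] = β/(α−1) = 21.11335/10.60 = 1.9918.

1.9918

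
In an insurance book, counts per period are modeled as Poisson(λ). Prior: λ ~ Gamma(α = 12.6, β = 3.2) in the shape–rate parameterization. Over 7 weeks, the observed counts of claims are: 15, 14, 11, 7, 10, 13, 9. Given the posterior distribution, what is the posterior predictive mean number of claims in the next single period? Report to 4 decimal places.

8.9804

With a Gamma(shape α, rate β) prior, the Poisson likelihood is conjugate: the posterior is Gamma(α + ΣXᵢ, β + n).
Sum of counts S = 79 over n = 7 weeks.
Posterior: Gamma(α+S, β+n) = Gamma(12.6+79, 3.2+7) = Gamma(91.6, 10.2).
The predictive distribution for one future period is NegBinom with mean α/β = 8.9804.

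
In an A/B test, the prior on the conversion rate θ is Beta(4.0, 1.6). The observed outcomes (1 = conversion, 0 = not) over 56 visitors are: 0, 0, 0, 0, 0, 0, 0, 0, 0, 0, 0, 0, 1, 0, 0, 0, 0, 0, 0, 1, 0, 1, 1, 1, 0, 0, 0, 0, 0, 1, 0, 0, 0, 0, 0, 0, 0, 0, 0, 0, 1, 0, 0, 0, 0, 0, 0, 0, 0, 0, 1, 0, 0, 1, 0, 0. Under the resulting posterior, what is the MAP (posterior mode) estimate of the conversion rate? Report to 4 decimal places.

The Beta prior is conjugate to a Binomial/Bernoulli likelihood; the update adds successes to α and failures to β.
Posterior: Beta(α+k, β+n−k) = Beta(4.0+9, 1.6+47) = Beta(13.0, 48.6).
Mode of Beta(a,b) for a,b>1 is (a−1)/(a+b−2) = 12.0/59.6 = 0.2013.

0.2013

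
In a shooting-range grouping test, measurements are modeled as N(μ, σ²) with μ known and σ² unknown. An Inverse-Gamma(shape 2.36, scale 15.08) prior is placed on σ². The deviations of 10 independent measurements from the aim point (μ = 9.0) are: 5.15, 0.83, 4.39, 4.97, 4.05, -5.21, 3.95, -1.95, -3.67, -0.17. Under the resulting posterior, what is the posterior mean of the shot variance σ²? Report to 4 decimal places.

With known mean μ and an Inverse-Gamma(α, β) prior on σ², the Normal likelihood is conjugate: posterior is Inv-Gamma(α + n/2, β + Σ(xᵢ−μ)²/2).
Σ(xᵢ−μ)² = (5.15)² + (0.83)² + (4.39)² + (4.97)² + (4.05)² + (-5.21)² + (3.95)² + (-1.95)² + (-3.67)² + (-0.17)² = 147.6338.
Posterior: Inv-Gamma(2.36 + 10/2, 15.08 + 147.6338/2) = Inv-Gamma(7.36, 88.89690).
E[σ²|data] = β/(α−1) = 88.89690/6.36 = 13.9775.

13.9775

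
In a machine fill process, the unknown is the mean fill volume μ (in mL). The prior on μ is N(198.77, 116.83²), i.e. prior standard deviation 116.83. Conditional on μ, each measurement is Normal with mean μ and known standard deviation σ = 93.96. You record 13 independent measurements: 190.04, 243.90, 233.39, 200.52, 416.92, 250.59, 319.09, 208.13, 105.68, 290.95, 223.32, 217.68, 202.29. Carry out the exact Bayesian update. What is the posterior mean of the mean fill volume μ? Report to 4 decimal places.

For Normal data with known variance σ², a Normal(μ₀, σ₀²) prior on μ is conjugate. Posterior precision = 1/σ₀² + n/σ²; posterior mean is the precision-weighted average of μ₀ and x̄.
Σxᵢ = 190.04 + 243.90 + 233.39 + 200.52 + 416.92 + 250.59 + 319.09 + 208.13 + 105.68 + 290.95 + 223.32 + 217.68 + 202.29 = 3102.5, so n·x̄ = 3102.5.
σ₀² = 116.83² = 13649.2489, σ² = 93.96² = 8828.4816; σ² + n·σ₀² = 8828.4816 + 13·13649.2489 = 186268.7173.
Posterior mean = (μ₀/σ₀² + n·x̄/σ²)/(1/σ₀² + n/σ²) = (σ²·μ₀ + σ₀²·n·x̄)/(σ² + n·σ₀²) = (8828.4816·198.77 + 13649.2489·3102.5)/186268.7173 = 44101631.999882/186268.7173 = 236.7635.

236.7635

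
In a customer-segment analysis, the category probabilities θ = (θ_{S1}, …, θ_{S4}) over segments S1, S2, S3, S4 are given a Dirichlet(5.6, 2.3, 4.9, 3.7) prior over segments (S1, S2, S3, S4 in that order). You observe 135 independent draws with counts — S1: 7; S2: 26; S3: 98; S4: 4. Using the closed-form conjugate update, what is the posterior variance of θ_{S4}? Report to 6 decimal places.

The Dirichlet prior is conjugate to the Multinomial likelihood: each posterior αⱼ = prior αⱼ + observed count nⱼ.
Posterior concentration: (12.6, 28.3, 102.9, 7.7), total = 151.5.
Var[θ_j] = α_j(Σα−α_j)/((Σα)²(Σα+1)) = 7.7·143.8/(151.5²·152.5) = 0.000316.

0.000316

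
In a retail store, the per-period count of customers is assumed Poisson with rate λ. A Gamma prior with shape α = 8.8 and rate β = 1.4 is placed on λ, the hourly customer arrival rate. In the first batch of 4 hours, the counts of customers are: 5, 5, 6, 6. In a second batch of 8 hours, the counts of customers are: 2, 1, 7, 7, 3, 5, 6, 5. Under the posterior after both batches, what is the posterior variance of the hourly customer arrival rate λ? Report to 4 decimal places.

With a Gamma(shape α, rate β) prior, the Poisson likelihood is conjugate: the posterior is Gamma(α + ΣXᵢ, β + n).
Batch 1: sum of counts S = 22 over n = 4 hours.
After batch 1: Gamma(α+S, β+n) = Gamma(8.8+22, 1.4+4) = Gamma(30.8, 5.4).
Batch 2: sum of counts S = 36 over n = 8 hours.
After batch 2: Gamma(α+S, β+n) = Gamma(30.8+36, 5.4+8) = Gamma(66.8, 13.4).
Var = α/β² = 66.8/13.4² = 0.3720.

0.3720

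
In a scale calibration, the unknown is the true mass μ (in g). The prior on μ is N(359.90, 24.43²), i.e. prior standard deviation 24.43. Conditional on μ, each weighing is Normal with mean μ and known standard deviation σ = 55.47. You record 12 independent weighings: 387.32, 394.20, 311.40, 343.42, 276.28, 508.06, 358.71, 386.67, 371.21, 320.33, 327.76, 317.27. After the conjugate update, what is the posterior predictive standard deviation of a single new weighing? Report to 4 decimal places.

57.0638

For Normal data with known variance σ², a Normal(μ₀, σ₀²) prior on μ is conjugate. Posterior precision = 1/σ₀² + n/σ²; posterior mean is the precision-weighted average of μ₀ and x̄.
σ₀² = 24.43² = 596.8249, σ² = 55.47² = 3076.9209; σ² + n·σ₀² = 3076.9209 + 12·596.8249 = 10238.8197.
Posterior precision = 1/σ₀² + n/σ² = 1/596.8249 + 12/3076.9209 = (σ² + n·σ₀²)/(σ₀²σ²) = 10238.8197/(596.8249·3076.9209); posterior variance σₙ² = σ₀²σ²/(σ² + n·σ₀²) = 596.8249·3076.9209/10238.8197 = 179.354951.
Predictive variance for one new observation = σₙ² + σ² = 596.8249·3076.9209/10238.8197 + 3076.9209 = σ²·(σ₀² + 10238.8197)/10238.8197 = 3076.9209·10835.6446/10238.8197 = 3256.275851; SD = √(3076.9209·10835.6446/10238.8197) = 57.0638.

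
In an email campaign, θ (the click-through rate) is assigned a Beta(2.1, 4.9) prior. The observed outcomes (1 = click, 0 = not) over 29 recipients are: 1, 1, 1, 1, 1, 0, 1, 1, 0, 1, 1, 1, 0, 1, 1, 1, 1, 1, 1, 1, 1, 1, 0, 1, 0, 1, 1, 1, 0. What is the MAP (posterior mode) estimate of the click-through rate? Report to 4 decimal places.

0.7088

The Beta prior is conjugate to a Binomial/Bernoulli likelihood; the update adds successes to α and failures to β.
Posterior: Beta(α+k, β+n−k) = Beta(2.1+23, 4.9+6) = Beta(25.1, 10.9).
Mode of Beta(a,b) for a,b>1 is (a−1)/(a+b−2) = 24.1/34.0 = 0.7088.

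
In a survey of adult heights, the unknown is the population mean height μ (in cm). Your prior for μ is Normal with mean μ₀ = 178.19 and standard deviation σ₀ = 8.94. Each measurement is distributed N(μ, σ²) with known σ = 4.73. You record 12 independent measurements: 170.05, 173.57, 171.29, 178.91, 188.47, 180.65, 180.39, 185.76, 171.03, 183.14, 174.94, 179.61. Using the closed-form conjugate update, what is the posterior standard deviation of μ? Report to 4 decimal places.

1.3498

For Normal data with known variance σ², a Normal(μ₀, σ₀²) prior on μ is conjugate. Posterior precision = 1/σ₀² + n/σ²; posterior mean is the precision-weighted average of μ₀ and x̄.
σ₀² = 8.94² = 79.9236, σ² = 4.73² = 22.3729; σ² + n·σ₀² = 22.3729 + 12·79.9236 = 981.4561.
Posterior precision = 1/σ₀² + n/σ² = 1/79.9236 + 12/22.3729 = (σ² + n·σ₀²)/(σ₀²σ²) = 981.4561/(79.9236·22.3729); posterior variance σₙ² = σ₀²σ²/(σ² + n·σ₀²) = 79.9236·22.3729/981.4561 = 1.821908.
Posterior SD = √σₙ² = √(79.9236·22.3729/981.4561) = 1.3498.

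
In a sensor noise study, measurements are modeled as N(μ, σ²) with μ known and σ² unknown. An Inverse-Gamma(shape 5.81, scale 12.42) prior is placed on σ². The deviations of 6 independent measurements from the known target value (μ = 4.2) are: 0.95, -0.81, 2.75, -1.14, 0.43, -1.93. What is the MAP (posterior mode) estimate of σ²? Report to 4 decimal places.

1.9965

With known mean μ and an Inverse-Gamma(α, β) prior on σ², the Normal likelihood is conjugate: posterior is Inv-Gamma(α + n/2, β + Σ(xᵢ−μ)²/2).
Σ(xᵢ−μ)² = (0.95)² + (-0.81)² + (2.75)² + (-1.14)² + (0.43)² + (-1.93)² = 14.3305.
Posterior: Inv-Gamma(5.81 + 6/2, 12.42 + 14.3305/2) = Inv-Gamma(8.81, 19.58525).
Mode = β/(α+1) = 19.58525/9.81 = 1.9965.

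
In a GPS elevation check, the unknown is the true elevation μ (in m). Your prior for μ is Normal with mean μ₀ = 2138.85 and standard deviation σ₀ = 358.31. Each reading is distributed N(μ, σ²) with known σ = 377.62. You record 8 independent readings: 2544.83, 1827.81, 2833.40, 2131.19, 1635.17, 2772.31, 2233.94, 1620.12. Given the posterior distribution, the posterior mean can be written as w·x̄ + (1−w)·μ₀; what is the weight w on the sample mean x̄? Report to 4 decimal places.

0.8781

For Normal data with known variance σ², a Normal(μ₀, σ₀²) prior on μ is conjugate. Posterior precision = 1/σ₀² + n/σ²; posterior mean is the precision-weighted average of μ₀ and x̄.
σ₀² = 358.31² = 128386.0561, σ² = 377.62² = 142596.8644. Prior precision 1/σ₀² = 1/128386.0561; data precision n/σ² = 8/142596.8644.
w = (n/σ²)/(1/σ₀² + n/σ²) = n·σ₀²/(σ² + n·σ₀²) = 8·128386.0561/(142596.8644 + 8·128386.0561) = 1027088.4488/1169685.3132 = 0.8781.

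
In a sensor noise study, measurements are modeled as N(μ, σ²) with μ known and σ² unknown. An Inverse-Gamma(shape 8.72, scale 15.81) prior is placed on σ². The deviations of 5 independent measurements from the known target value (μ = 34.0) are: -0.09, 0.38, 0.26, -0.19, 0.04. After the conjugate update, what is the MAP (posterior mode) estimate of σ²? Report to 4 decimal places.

1.3043

With known mean μ and an Inverse-Gamma(α, β) prior on σ², the Normal likelihood is conjugate: posterior is Inv-Gamma(α + n/2, β + Σ(xᵢ−μ)²/2).
Σ(xᵢ−μ)² = (-0.09)² + (0.38)² + (0.26)² + (-0.19)² + (0.04)² = 0.2578.
Posterior: Inv-Gamma(8.72 + 5/2, 15.81 + 0.2578/2) = Inv-Gamma(11.22, 15.93890).
Mode = β/(α+1) = 15.93890/12.22 = 1.3043.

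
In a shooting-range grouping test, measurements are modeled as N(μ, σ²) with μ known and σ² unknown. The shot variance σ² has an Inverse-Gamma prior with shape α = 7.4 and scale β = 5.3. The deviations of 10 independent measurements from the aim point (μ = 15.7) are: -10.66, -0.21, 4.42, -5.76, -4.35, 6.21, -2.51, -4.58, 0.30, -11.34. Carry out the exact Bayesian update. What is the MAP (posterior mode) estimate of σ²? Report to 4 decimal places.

With known mean μ and an Inverse-Gamma(α, β) prior on σ², the Normal likelihood is conjugate: posterior is Inv-Gamma(α + n/2, β + Σ(xᵢ−μ)²/2).
Σ(xᵢ−μ)² = (-10.66)² + (-0.21)² + (4.42)² + (-5.76)² + (-4.35)² + (6.21)² + (-2.51)² + (-4.58)² + (0.30)² + (-11.34)² = 379.8424.
Posterior: Inv-Gamma(7.4 + 10/2, 5.3 + 379.8424/2) = Inv-Gamma(12.40, 195.22120).
Mode = β/(α+1) = 195.22120/13.40 = 14.5687.

14.5687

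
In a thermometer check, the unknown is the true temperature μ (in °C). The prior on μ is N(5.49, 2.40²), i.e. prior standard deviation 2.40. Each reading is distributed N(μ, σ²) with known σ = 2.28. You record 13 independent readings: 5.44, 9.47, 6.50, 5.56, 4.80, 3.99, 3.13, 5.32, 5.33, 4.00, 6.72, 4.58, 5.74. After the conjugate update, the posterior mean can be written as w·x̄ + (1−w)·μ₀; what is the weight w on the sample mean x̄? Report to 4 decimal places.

For Normal data with known variance σ², a Normal(μ₀, σ₀²) prior on μ is conjugate. Posterior precision = 1/σ₀² + n/σ²; posterior mean is the precision-weighted average of μ₀ and x̄.
σ₀² = 2.40² = 5.76, σ² = 2.28² = 5.1984. Prior precision 1/σ₀² = 1/5.76; data precision n/σ² = 13/5.1984.
w = (n/σ²)/(1/σ₀² + n/σ²) = n·σ₀²/(σ² + n·σ₀²) = 13·5.76/(5.1984 + 13·5.76) = 74.88/80.0784 = 0.9351.

0.9351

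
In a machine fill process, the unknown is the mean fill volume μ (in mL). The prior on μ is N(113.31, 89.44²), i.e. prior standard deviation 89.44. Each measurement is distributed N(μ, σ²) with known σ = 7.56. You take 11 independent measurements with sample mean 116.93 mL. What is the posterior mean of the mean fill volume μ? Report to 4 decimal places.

For Normal data with known variance σ², a Normal(μ₀, σ₀²) prior on μ is conjugate. Posterior precision = 1/σ₀² + n/σ²; posterior mean is the precision-weighted average of μ₀ and x̄.
n·x̄ = 11·116.93 = 1286.23.
σ₀² = 89.44² = 7999.5136, σ² = 7.56² = 57.1536; σ² + n·σ₀² = 57.1536 + 11·7999.5136 = 88051.8032.
Posterior mean = (μ₀/σ₀² + n·x̄/σ²)/(1/σ₀² + n/σ²) = (σ²·μ₀ + σ₀²·n·x̄)/(σ² + n·σ₀²) = (57.1536·113.31 + 7999.5136·1286.23)/88051.8032 = 10295690.452144/88051.8032 = 116.9277.

116.9277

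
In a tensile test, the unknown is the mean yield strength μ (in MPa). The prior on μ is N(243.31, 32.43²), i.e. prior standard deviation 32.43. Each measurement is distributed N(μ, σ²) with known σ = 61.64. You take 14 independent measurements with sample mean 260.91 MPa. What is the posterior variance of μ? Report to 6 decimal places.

For Normal data with known variance σ², a Normal(μ₀, σ₀²) prior on μ is conjugate. Posterior precision = 1/σ₀² + n/σ²; posterior mean is the precision-weighted average of μ₀ and x̄.
σ₀² = 32.43² = 1051.7049, σ² = 61.64² = 3799.4896; σ² + n·σ₀² = 3799.4896 + 14·1051.7049 = 18523.3582.
Posterior precision = 1/σ₀² + n/σ² = 1/1051.7049 + 14/3799.4896 = (σ² + n·σ₀²)/(σ₀²σ²) = 18523.3582/(1051.7049·3799.4896); posterior variance σₙ² = σ₀²σ²/(σ² + n·σ₀²) = 1051.7049·3799.4896/18523.3582 = 215.724481.

215.724481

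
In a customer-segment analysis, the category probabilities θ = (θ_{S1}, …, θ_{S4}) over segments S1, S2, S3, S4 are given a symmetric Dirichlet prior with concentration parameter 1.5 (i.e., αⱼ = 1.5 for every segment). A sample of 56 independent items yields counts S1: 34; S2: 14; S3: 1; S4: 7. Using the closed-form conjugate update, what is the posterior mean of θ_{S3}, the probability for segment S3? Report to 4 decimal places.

0.0403

The Dirichlet prior is conjugate to the Multinomial likelihood: each posterior αⱼ = prior αⱼ + observed count nⱼ.
Posterior concentration: (35.5, 15.5, 2.5, 8.5), total = 62.0.
E[θ_{S3}|data] = α_{S3}/Σα = 2.5/62.0 = 0.0403.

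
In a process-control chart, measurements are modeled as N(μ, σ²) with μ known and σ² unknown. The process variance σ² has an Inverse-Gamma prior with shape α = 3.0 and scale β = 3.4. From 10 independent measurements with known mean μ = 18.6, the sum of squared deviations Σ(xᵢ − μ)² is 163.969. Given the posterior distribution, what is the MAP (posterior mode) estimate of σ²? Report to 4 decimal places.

With known mean μ and an Inverse-Gamma(α, β) prior on σ², the Normal likelihood is conjugate: posterior is Inv-Gamma(α + n/2, β + Σ(xᵢ−μ)²/2).
Posterior: Inv-Gamma(3.0 + 10/2, 3.4 + 163.969/2) = Inv-Gamma(8.00, 85.3845).
Mode = β/(α+1) = 85.3845/9.00 = 9.4872.

9.4872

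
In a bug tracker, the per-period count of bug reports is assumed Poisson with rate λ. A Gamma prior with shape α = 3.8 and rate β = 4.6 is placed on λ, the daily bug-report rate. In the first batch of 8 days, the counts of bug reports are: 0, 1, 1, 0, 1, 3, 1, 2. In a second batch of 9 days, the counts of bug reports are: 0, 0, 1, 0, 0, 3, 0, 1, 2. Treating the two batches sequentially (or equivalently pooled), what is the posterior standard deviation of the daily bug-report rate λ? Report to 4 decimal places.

With a Gamma(shape α, rate β) prior, the Poisson likelihood is conjugate: the posterior is Gamma(α + ΣXᵢ, β + n).
Batch 1: sum of counts S = 9 over n = 8 days.
After batch 1: Gamma(α+S, β+n) = Gamma(3.8+9, 4.6+8) = Gamma(12.8, 12.6).
Batch 2: sum of counts S = 7 over n = 9 days.
After batch 2: Gamma(α+S, β+n) = Gamma(12.8+7, 12.6+9) = Gamma(19.8, 21.6).
SD = √α/β = √19.8/21.6 = 0.2060.

0.2060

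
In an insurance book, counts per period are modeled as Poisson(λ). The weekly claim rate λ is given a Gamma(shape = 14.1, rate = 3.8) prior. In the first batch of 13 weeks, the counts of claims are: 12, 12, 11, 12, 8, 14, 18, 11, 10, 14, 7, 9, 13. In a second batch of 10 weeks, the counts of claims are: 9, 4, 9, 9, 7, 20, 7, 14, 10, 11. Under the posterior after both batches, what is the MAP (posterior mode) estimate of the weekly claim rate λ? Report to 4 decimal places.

With a Gamma(shape α, rate β) prior, the Poisson likelihood is conjugate: the posterior is Gamma(α + ΣXᵢ, β + n).
Batch 1: sum of counts S = 151 over n = 13 weeks.
After batch 1: Gamma(α+S, β+n) = Gamma(14.1+151, 3.8+13) = Gamma(165.1, 16.8).
Batch 2: sum of counts S = 100 over n = 10 weeks.
After batch 2: Gamma(α+S, β+n) = Gamma(165.1+100, 16.8+10) = Gamma(265.1, 26.8).
Mode of Gamma(α,β) for α≥1 is (α−1)/β = 264.1/26.8 = 9.8545.

9.8545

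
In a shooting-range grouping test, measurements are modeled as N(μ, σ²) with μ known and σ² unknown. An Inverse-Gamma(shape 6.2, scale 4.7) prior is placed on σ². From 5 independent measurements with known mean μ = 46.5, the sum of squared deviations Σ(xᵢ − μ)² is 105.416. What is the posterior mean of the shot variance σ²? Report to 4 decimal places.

7.4556

With known mean μ and an Inverse-Gamma(α, β) prior on σ², the Normal likelihood is conjugate: posterior is Inv-Gamma(α + n/2, β + Σ(xᵢ−μ)²/2).
Posterior: Inv-Gamma(6.2 + 5/2, 4.7 + 105.416/2) = Inv-Gamma(8.70, 57.4080).
E[σ²|data] = β/(α−1) = 57.4080/7.70 = 7.4556.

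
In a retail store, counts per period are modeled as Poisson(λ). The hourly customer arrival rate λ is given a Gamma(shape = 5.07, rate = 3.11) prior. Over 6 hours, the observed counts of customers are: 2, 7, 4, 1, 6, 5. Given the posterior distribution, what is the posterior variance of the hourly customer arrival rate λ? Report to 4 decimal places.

0.3623

With a Gamma(shape α, rate β) prior, the Poisson likelihood is conjugate: the posterior is Gamma(α + ΣXᵢ, β + n).
Sum of counts S = 25 over n = 6 hours.
Posterior: Gamma(α+S, β+n) = Gamma(5.07+25, 3.11+6) = Gamma(30.07, 9.11).
Var = α/β² = 30.07/9.11² = 0.3623.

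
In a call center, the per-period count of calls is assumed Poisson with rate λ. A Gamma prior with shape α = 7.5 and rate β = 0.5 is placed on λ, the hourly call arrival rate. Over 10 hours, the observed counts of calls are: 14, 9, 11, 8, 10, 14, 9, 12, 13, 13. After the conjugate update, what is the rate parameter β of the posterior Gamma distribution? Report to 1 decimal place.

10.5

With a Gamma(shape α, rate β) prior, the Poisson likelihood is conjugate: the posterior is Gamma(α + ΣXᵢ, β + n).
Sum of counts S = 113 over n = 10 hours.
Posterior: Gamma(α+S, β+n) = Gamma(7.5+113, 0.5+10) = Gamma(120.5, 10.5).
Posterior β = 10.5.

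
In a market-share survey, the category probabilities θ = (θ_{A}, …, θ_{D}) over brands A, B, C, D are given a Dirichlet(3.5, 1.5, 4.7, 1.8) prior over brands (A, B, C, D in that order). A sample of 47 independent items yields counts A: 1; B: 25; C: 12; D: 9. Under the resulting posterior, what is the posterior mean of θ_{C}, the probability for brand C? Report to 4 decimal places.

0.2855

The Dirichlet prior is conjugate to the Multinomial likelihood: each posterior αⱼ = prior αⱼ + observed count nⱼ.
Posterior concentration: (4.5, 26.5, 16.7, 10.8), total = 58.5.
E[θ_{C}|data] = α_{C}/Σα = 16.7/58.5 = 0.2855.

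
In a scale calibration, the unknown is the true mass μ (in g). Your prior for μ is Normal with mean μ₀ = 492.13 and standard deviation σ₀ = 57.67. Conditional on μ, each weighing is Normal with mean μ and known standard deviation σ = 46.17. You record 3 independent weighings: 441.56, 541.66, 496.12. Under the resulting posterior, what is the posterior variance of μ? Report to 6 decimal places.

For Normal data with known variance σ², a Normal(μ₀, σ₀²) prior on μ is conjugate. Posterior precision = 1/σ₀² + n/σ²; posterior mean is the precision-weighted average of μ₀ and x̄.
σ₀² = 57.67² = 3325.8289, σ² = 46.17² = 2131.6689; σ² + n·σ₀² = 2131.6689 + 3·3325.8289 = 12109.1556.
Posterior precision = 1/σ₀² + n/σ² = 1/3325.8289 + 3/2131.6689 = (σ² + n·σ₀²)/(σ₀²σ²) = 12109.1556/(3325.8289·2131.6689); posterior variance σₙ² = σ₀²σ²/(σ² + n·σ₀²) = 3325.8289·2131.6689/12109.1556 = 585.471545.

585.471545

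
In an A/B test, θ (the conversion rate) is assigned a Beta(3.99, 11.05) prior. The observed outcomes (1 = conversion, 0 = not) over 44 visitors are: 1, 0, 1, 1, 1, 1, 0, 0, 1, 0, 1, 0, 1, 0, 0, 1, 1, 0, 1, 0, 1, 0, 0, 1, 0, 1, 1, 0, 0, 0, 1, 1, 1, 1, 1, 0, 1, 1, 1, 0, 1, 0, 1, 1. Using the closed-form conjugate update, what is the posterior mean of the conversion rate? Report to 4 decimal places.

The Beta prior is conjugate to a Binomial/Bernoulli likelihood; the update adds successes to α and failures to β.
Posterior: Beta(α+k, β+n−k) = Beta(3.99+26, 11.05+18) = Beta(29.99, 29.05).
Posterior mean = α/(α+β) = 29.99/59.04 = 0.5080.

0.5080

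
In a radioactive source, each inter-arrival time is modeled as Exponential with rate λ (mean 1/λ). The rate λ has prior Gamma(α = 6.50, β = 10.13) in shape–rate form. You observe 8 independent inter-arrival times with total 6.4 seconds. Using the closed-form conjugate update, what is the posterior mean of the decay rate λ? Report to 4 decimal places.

With a Gamma(shape α, rate β) prior on the exponential rate λ, the posterior after n observations with total T = Σxᵢ is Gamma(α+n, β+T).
Posterior: Gamma(6.50+8, 10.13+6.4) = Gamma(14.50, 16.53).
Posterior mean of λ = α/β = 14.50/16.53 = 0.8772.

0.8772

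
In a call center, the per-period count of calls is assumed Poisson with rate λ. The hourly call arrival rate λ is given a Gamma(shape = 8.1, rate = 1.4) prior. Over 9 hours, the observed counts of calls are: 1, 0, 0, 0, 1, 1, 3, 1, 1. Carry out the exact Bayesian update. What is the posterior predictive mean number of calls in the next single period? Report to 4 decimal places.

1.5481

With a Gamma(shape α, rate β) prior, the Poisson likelihood is conjugate: the posterior is Gamma(α + ΣXᵢ, β + n).
Sum of counts S = 8 over n = 9 hours.
Posterior: Gamma(α+S, β+n) = Gamma(8.1+8, 1.4+9) = Gamma(16.1, 10.4).
The predictive distribution for one future period is NegBinom with mean α/β = 1.5481.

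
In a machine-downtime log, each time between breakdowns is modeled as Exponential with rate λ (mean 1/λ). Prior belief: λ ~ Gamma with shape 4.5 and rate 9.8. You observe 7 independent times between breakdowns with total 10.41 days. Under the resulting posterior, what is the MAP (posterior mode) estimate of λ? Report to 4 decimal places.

0.5195

With a Gamma(shape α, rate β) prior on the exponential rate λ, the posterior after n observations with total T = Σxᵢ is Gamma(α+n, β+T).
Posterior: Gamma(4.5+7, 9.8+10.41) = Gamma(11.5, 20.21).
Mode = (α−1)/β = 0.5195.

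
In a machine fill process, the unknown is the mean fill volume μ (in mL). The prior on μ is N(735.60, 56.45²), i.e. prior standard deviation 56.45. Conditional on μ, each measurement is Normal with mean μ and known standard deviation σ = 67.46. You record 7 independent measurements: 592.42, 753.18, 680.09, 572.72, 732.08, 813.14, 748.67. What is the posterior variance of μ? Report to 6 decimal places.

539.960449

For Normal data with known variance σ², a Normal(μ₀, σ₀²) prior on μ is conjugate. Posterior precision = 1/σ₀² + n/σ²; posterior mean is the precision-weighted average of μ₀ and x̄.
σ₀² = 56.45² = 3186.6025, σ² = 67.46² = 4550.8516; σ² + n·σ₀² = 4550.8516 + 7·3186.6025 = 26857.0691.
Posterior precision = 1/σ₀² + n/σ² = 1/3186.6025 + 7/4550.8516 = (σ² + n·σ₀²)/(σ₀²σ²) = 26857.0691/(3186.6025·4550.8516); posterior variance σₙ² = σ₀²σ²/(σ² + n·σ₀²) = 3186.6025·4550.8516/26857.0691 = 539.960449.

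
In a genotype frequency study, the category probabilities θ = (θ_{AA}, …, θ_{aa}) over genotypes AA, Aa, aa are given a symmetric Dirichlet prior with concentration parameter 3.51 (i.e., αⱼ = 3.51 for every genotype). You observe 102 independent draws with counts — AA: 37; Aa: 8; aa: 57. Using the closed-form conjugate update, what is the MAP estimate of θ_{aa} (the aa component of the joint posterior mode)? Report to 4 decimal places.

0.5433

The Dirichlet prior is conjugate to the Multinomial likelihood: each posterior αⱼ = prior αⱼ + observed count nⱼ.
Posterior concentration: (40.51, 11.51, 60.51), total = 112.53.
Joint mode component: (α_{aa}−1)/(Σα−K) = 59.51/109.53 = 0.5433.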